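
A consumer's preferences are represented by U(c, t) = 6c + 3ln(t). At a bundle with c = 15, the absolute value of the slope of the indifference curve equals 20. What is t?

MU_c = 6, MU_t = 3/t.
MRS = 6 ÷ (3/t).
MRS depends only on t: 2·t = 20 ⇒ t = 20/2 = 10.

t = 10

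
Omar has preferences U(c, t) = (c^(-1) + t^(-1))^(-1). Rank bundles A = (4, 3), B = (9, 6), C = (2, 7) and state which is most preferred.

Bundle B

Evaluate utility at each bundle:
U(A) = 1.714.
U(B) = 3.600.
U(C) = 1.556.
Highest utility is B, so B ≻ A ≻ C.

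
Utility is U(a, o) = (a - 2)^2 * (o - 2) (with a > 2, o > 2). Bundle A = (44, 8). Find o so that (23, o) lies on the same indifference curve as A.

o = 26

U(44, 8) = 10584.
Set U(23, o) = 10584 and solve.
With a = 23: (23 − 2)^2 = 441, so (o − 2) = 10584/441 = 24.
So o = 2 + 24 = 26.
Check: U(23, 26) = 10584.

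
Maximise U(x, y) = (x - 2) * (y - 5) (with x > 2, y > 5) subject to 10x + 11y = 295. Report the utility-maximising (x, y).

MU_x = (y−5), MU_y = (x−2).
MRS = (y−5)/(x−2).
Tangency: set MRS = p_x/p_y = 10/11.
So (y − 5)/(x − 2) = 10/11, i.e. (y − 5) = (10/11)·(x − 2).
Rewrite the budget in excess-of-subsistence terms: 10·(x − 2) + 11·(y − 5) = 295 − 10·2 − 11·5 = 220.
Substituting, 20·(x − 2) = 220, so x − 2 = 11 and x* = 13.
Then y − 5 = (10/11)·11 = 10, so y* = 15.

x* = 13, y* = 15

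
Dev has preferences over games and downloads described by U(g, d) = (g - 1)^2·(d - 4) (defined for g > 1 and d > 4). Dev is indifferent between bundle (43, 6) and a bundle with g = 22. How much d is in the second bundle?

d = 12

U(43, 6) = 3528.
Set U(22, d) = 3528 and solve.
With g = 22: (22 − 1)^2 = 441, so (d − 4) = 3528/441 = 8.
So d = 4 + 8 = 12.
Check: U(22, 12) = 3528.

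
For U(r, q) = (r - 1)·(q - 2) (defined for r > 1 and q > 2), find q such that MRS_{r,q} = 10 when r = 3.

q = 22

MU_r = (q−2), MU_q = (r−1).
MRS = (q−2)/(r−1).
Substitute r = 3: MRS = (q − 2)/2. Setting this equal to 10 gives q − 2 = 10·2 = 20, so q = 22.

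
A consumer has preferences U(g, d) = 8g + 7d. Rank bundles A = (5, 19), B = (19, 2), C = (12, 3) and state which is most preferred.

Evaluate utility at each bundle:
U(A) = 173.
U(B) = 166.
U(C) = 117.
Highest utility is A, so A ≻ B ≻ C.

Bundle A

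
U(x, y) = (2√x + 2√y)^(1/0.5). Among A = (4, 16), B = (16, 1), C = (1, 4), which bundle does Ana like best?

Bundle A

Evaluate utility at each bundle:
U(A) = 144.000.
U(B) = 100.000.
U(C) = 36.000.
Highest utility is A, so A ≻ B ≻ C.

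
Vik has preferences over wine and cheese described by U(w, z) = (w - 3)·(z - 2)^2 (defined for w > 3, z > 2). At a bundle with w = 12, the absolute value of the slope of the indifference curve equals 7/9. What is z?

z = 16

MU_w = (z−2)^2, MU_z = 2·(w−3)·(z−2).
MRS = (1/2)·(z−2)/(w−3).
Substitute w = 12: MRS = (z − 2)/18. Setting this equal to 7/9 gives z − 2 = (7/9)·18 = 14, so z = 16.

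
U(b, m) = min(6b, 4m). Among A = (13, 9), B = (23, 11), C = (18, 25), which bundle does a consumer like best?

Bundle C

Evaluate utility at each bundle:
U(A) = 36.
U(B) = 44.
U(C) = 100.
Highest utility is C, so C ≻ B ≻ A.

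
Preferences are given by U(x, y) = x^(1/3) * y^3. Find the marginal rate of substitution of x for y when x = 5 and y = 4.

MU_x = 1/3·x^(-2/3)·y^3 and MU_y = 3·x^(1/3)·y^2.
MRS = MU_x/MU_y = (1/9)·y/x.
At (5, 4): MRS = 4/45.
So at (5, 4) the consumer would give up 4/45 units of y for one more unit of x.

MRS = 4/45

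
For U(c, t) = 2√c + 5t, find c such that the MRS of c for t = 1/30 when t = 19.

c = 36

MU_c = 2/(2√c), MU_t = 5.
MRS = 2/(2√c) ÷ 5.
MRS depends only on c: 0.2/√c = 1/30 ⇒ √c = 0.2/(1/30) = 6 ⇒ c = 36.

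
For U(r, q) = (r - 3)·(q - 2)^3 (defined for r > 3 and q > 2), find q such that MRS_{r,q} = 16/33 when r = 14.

q = 18

MU_r = (q−2)^3, MU_q = 3·(r−3)·(q−2)^2.
MRS = (1/3)·(q−2)/(r−3).
Substitute r = 14: MRS = (q − 2)/33. Setting this equal to 16/33 gives q − 2 = (16/33)·33 = 16, so q = 18.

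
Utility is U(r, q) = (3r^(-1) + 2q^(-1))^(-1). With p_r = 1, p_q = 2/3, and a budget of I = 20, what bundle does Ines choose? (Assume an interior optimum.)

r* = 12, q* = 12

For CES with ρ = -1, MRS = (3/2)·(q/r)^2.
Tangency: set MRS = p_r/p_q = 1/(2/3) = 1.5.
So (q/r)^2 = 1; taking the square root, q/r = 1, i.e. q = r.
Substitute into the budget 1·r + (2/3)·q = 20: (5/3)·r = 20, so r* = 12 and q* = 12.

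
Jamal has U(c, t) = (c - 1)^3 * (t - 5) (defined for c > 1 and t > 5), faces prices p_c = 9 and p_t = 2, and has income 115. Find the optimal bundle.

c* = 9, t* = 17

MU_c = 3·(c−1)^2·(t−5), MU_t = (c−1)^3.
MRS = (3/1)·(t−5)/(c−1).
Tangency: set MRS = p_c/p_t = 9/2 = 4.5.
So (3/1)·(t − 5)/(c − 1) = 4.5, i.e. (t − 5) = 1.5·(c − 1).
Rewrite the budget in excess-of-subsistence terms: 9·(c − 1) + 2·(t − 5) = 115 − 9·1 − 2·5 = 96.
Substituting, 12·(c − 1) = 96, so c − 1 = 8 and c* = 9.
Then t − 5 = 1.5·8 = 12, so t* = 17.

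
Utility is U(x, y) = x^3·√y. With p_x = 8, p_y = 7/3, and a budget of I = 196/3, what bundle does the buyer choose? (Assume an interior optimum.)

MU_x = 3·x^2·√y and MU_y = 0.5·x^3·y^(-0.5).
MRS = MU_x/MU_y = (6)·y/x.
Tangency: set MRS = p_x/p_y = 8/(7/3) = 24/7.
So (6)·y/x = 24/7, i.e. y = (4/7)·x.
Substitute into the budget 8·x + (7/3)·y = 196/3: (28/3)·x = 196/3, so x* = 7.
Then y* = (4/7)·7 = 4.

x* = 7, y* = 4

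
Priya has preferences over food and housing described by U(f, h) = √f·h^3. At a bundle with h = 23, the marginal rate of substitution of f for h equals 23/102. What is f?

MU_f = 0.5·f^(-0.5)·h^3 and MU_h = 3·√f·h^2.
MRS = MU_f/MU_h = (1/6)·h/f.
Substitute h = 23: MRS = (23/6)/f. Setting (23/6)/f = 23/102 gives f = (23/6)/(23/102) = 17.

f = 17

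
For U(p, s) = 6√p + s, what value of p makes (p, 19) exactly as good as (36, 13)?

p = 25

U(36, 13) = 49.
Set U(p, 19) = 49 and solve.
With s = 19: 6√p = 49 − 19 = 30, so √p = 5 and p = 25.
Check: U(25, 19) = 49.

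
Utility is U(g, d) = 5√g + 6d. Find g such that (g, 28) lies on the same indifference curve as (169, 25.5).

g = 100

U(169, 25.5) = 218.
Set U(g, 28) = 218 and solve.
With d = 28: 5√g = 218 − 6·28 = 50, so √g = 10 and g = 100.
Check: U(100, 28) = 218.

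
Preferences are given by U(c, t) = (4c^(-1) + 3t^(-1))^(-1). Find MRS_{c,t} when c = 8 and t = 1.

For CES with ρ = -1, MRS = (4/3)·(t/c)^2.
At (8, 1): MRS = 1/48.
So at (8, 1) the consumer would give up 1/48 units of t for one more unit of c.

MRS = 1/48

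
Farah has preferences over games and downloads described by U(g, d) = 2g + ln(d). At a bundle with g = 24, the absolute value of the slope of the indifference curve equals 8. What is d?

d = 4

MU_g = 2, MU_d = 1/d.
MRS = 2 ÷ (1/d).
MRS depends only on d: 2·d = 8 ⇒ d = 8/2 = 4.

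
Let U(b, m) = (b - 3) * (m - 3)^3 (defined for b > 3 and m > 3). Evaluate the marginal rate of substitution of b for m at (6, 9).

MU_b = (m−3)^3, MU_m = 3·(b−3)·(m−3)^2.
MRS = (1/3)·(m−3)/(b−3).
At (6, 9): MRS = 2/3.
So at (6, 9) the consumer would give up 2/3 units of m for one more unit of b.

MRS = 2/3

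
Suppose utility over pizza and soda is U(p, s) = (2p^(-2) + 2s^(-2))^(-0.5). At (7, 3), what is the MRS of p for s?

MRS = 27/343

For CES with ρ = -2, MRS = (s/p)^3.
At (7, 3): MRS = 27/343.
The indifference curve has slope −27/343 at this bundle.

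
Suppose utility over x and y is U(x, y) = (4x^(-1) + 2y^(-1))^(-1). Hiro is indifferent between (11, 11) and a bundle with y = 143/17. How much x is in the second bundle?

U depends on (x, y) only through S = 4x^(-1) + 2y^(-1), so equal utility means equal S. At (11, 11): S = 6/11.
With y = 143/17: 2·(143/17)^(-1) = 34/143, so 4x^(-1) = 6/11 − 34/143 = 4/13, i.e. x^(-1) = 1/13.
Hence x = 1/(1/13) = 13.
Check: U(13, 143/17) = 1.8333.

x = 13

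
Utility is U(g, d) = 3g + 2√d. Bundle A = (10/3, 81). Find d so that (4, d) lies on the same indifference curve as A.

d = 64

U(10/3, 81) = 28.
Set U(4, d) = 28 and solve.
With g = 4: 2√d = 28 − 3·4 = 16, so √d = 8 and d = 64.
Check: U(4, 64) = 28.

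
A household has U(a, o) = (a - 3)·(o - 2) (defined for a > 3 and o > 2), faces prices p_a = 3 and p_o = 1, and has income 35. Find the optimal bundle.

a* = 7, o* = 14

MU_a = (o−2), MU_o = (a−3).
MRS = (o−2)/(a−3).
Tangency: set MRS = p_a/p_o = 3/1 = 3.
So (o − 2)/(a − 3) = 3, i.e. (o − 2) = 3·(a − 3).
Rewrite the budget in excess-of-subsistence terms: 3·(a − 3) + 1·(o − 2) = 35 − 3·3 − 1·2 = 24.
Substituting, 6·(a − 3) = 24, so a − 3 = 4 and a* = 7.
Then o − 2 = 3·4 = 12, so o* = 14.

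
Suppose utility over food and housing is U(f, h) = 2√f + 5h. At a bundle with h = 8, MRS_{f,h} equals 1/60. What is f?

MU_f = 2/(2√f), MU_h = 5.
MRS = 2/(2√f) ÷ 5.
MRS depends only on f: 0.2/√f = 1/60 ⇒ √f = 0.2/(1/60) = 12 ⇒ f = 144.

f = 144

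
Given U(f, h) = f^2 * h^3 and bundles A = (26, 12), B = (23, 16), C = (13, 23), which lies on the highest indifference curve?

Bundle B

Evaluate utility at each bundle:
U(A) = 1168128.
U(B) = 2166784.
U(C) = 2056223.
Highest utility is B, so B ≻ C ≻ A.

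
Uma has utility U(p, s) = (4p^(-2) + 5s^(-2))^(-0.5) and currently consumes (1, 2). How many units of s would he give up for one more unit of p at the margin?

For CES with ρ = -2, MRS = (4/5)·(s/p)^3.
At (1, 2): MRS = 6.4.
So at (1, 2) the consumer would give up 6.4 units of s for one more unit of p.

MRS = 6.4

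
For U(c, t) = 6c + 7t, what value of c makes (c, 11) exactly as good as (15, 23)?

c = 29

U(15, 23) = 251.
Set U(c, 11) = 251 and solve.
6c + 7·11 = 251 ⇒ 6c = 174 ⇒ c = 29.
Check: U(29, 11) = 251.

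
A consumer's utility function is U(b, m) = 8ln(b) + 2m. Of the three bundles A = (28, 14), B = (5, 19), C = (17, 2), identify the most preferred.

Bundle A

Evaluate utility at each bundle:
U(A) = 54.658.
U(B) = 50.876.
U(C) = 26.666.
Highest utility is A, so A ≻ B ≻ C.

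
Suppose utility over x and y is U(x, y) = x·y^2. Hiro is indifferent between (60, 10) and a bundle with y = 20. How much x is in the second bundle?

U(60, 10) = 6000.
Set U(x, 20) = 6000 and solve.
With y = 20: 20^2 = 400, so x = 6000/400 = 15.
Check: U(15, 20) = 6000.

x = 15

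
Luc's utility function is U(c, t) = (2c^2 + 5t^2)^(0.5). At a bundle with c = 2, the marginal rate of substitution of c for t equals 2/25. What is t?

t = 10

For CES with ρ = 2, MRS = (2/5)·(t/c)^(-1).
Setting (2/5)·(t/2)^(-1) = 2/25 gives (t/2)^(-1) = 0.2, so t/2 = 5 and t = 10.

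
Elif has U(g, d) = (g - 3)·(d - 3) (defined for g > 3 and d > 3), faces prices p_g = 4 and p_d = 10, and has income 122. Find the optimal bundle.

MU_g = (d−3), MU_d = (g−3).
MRS = (d−3)/(g−3).
Tangency: set MRS = p_g/p_d = 4/10 = 0.4.
So (d − 3)/(g − 3) = 0.4, i.e. (d − 3) = 0.4·(g − 3).
Rewrite the budget in excess-of-subsistence terms: 4·(g − 3) + 10·(d − 3) = 122 − 4·3 − 10·3 = 80.
Substituting, 8·(g − 3) = 80, so g − 3 = 10 and g* = 13.
Then d − 3 = 0.4·10 = 4, so d* = 7.

g* = 13, d* = 7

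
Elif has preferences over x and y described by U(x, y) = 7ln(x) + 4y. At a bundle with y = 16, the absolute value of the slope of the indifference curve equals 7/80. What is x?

MU_x = 7/x, MU_y = 4.
MRS = 7/x ÷ 4.
MRS depends only on x: 1.75/x = 7/80 ⇒ x = 1.75/(7/80) = 20.

x = 20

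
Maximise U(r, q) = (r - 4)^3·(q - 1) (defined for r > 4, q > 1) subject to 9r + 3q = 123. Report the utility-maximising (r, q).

MU_r = 3·(r−4)^2·(q−1), MU_q = (r−4)^3.
MRS = (3/1)·(q−1)/(r−4).
Tangency: set MRS = p_r/p_q = 9/3 = 3.
So (3/1)·(q − 1)/(r − 4) = 3, i.e. (q − 1) = (r − 4).
Rewrite the budget in excess-of-subsistence terms: 9·(r − 4) + 3·(q − 1) = 123 − 9·4 − 3·1 = 84.
Substituting, 12·(r − 4) = 84, so r − 4 = 7 and r* = 11.
Then q − 1 = 7, so q* = 8.

r* = 11, q* = 8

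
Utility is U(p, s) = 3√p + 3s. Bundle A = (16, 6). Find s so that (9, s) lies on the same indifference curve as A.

s = 7

U(16, 6) = 30.
Set U(9, s) = 30 and solve.
With p = 9: √9 = 3, so 3s = 30 − 3·3 = 21 and s = 7.
Check: U(9, 7) = 30.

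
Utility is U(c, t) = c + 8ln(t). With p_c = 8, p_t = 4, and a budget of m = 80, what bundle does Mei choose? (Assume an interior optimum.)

c* = 2, t* = 16

MU_c = 1, MU_t = 8/t.
MRS = 1 ÷ (8/t).
Tangency: set MRS = p_c/p_t = 8/4 = 2.
MRS depends only on t: 0.125·t = 2 ⇒ t* = 2/0.125 = 16.
From the budget, 8·c = 80 − 4·16 = 16, so c* = 2.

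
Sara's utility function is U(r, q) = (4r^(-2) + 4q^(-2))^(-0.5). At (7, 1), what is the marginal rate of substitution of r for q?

MRS = 1/343

For CES with ρ = -2, MRS = (q/r)^3.
At (7, 1): MRS = 1/343.
That is, one extra unit of r is worth 1/343 units of q at the margin.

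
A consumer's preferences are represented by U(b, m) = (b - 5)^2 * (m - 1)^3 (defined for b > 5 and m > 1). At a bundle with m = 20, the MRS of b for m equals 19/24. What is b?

b = 21

MU_b = 2·(b−5)·(m−1)^3, MU_m = 3·(b−5)^2·(m−1)^2.
MRS = (2/3)·(m−1)/(b−5).
Substitute m = 20: MRS = (38/3)/(b − 5). Setting this equal to 19/24 gives b − 5 = (38/3)/(19/24) = 16, so b = 21.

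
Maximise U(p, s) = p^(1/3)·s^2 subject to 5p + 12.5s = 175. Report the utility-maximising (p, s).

p* = 5, s* = 12

MU_p = 1/3·p^(-2/3)·s^2 and MU_s = 2·p^(1/3)·s.
MRS = MU_p/MU_s = (1/6)·s/p.
Tangency: set MRS = p_p/p_s = 5/12.5 = 0.4.
So (1/6)·s/p = 0.4, i.e. s = 2.4·p.
Substitute into the budget 5·p + 12.5·s = 175: 35·p = 175, so p* = 5.
Then s* = 2.4·5 = 12.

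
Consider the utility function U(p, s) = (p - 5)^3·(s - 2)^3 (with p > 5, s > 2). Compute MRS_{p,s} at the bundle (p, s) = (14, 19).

MRS = 17/9

MU_p = 3·(p−5)^2·(s−2)^3, MU_s = 3·(p−5)^3·(s−2)^2.
MRS = (s−2)/(p−5).
At (14, 19): MRS = 17/9.
The indifference curve has slope −17/9 at this bundle.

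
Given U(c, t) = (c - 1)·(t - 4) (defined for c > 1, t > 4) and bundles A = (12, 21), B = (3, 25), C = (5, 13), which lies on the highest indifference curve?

Bundle A

Evaluate utility at each bundle:
U(A) = 187.
U(B) = 42.
U(C) = 36.
Highest utility is A, so A ≻ B ≻ C.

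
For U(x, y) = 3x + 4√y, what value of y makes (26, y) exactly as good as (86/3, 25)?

U(86/3, 25) = 106.
Set U(26, y) = 106 and solve.
With x = 26: 4√y = 106 − 3·26 = 28, so √y = 7 and y = 49.
Check: U(26, 49) = 106.

y = 49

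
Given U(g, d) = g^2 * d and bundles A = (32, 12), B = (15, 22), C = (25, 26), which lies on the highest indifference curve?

Evaluate utility at each bundle:
U(A) = 12288.
U(B) = 4950.
U(C) = 16250.
Highest utility is C, so C ≻ A ≻ B.

Bundle C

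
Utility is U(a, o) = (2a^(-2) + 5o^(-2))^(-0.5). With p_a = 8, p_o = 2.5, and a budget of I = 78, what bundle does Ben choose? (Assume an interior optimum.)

For CES with ρ = -2, MRS = (2/5)·(o/a)^3.
Tangency: set MRS = p_a/p_o = 8/2.5 = 3.2.
So (o/a)^3 = 8; taking the cube root, o/a = 2, i.e. o = 2·a.
Substitute into the budget 8·a + 2.5·o = 78: 13·a = 78, so a* = 6 and o* = 2·6 = 12.

a* = 6, o* = 12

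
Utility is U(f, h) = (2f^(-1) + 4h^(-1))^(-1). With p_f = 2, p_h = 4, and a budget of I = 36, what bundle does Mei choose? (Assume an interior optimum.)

For CES with ρ = -1, MRS = (2/4)·(h/f)^2.
Tangency: set MRS = p_f/p_h = 2/4 = 0.5.
So (h/f)^2 = 1; taking the square root, h/f = 1, i.e. h = f.
Substitute into the budget 2·f + 4·h = 36: 6·f = 36, so f* = 6 and h* = 6.

f* = 6, h* = 6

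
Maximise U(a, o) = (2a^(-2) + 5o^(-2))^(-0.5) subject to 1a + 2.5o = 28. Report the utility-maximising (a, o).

For CES with ρ = -2, MRS = (2/5)·(o/a)^3.
Tangency: set MRS = p_a/p_o = 1/2.5 = 0.4.
So (o/a)^3 = 1; taking the cube root, o/a = 1, i.e. o = a.
Substitute into the budget 1·a + 2.5·o = 28: 3.5·a = 28, so a* = 8 and o* = 8.

a* = 8, o* = 8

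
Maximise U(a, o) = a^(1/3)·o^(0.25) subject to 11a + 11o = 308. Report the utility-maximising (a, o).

a* = 16, o* = 12

MU_a = 1/3·a^(-2/3)·o^(0.25) and MU_o = 0.25·a^(1/3)·o^(-0.75).
MRS = MU_a/MU_o = (4/3)·o/a.
Tangency: set MRS = p_a/p_o = 11/11 = 1.
So (4/3)·o/a = 1, i.e. o = 0.75·a.
Substitute into the budget 11·a + 11·o = 308: 19.25·a = 308, so a* = 16.
Then o* = 0.75·16 = 12.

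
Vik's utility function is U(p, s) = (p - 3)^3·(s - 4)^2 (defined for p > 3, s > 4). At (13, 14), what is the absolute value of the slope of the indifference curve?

MRS = 1.5

MU_p = 3·(p−3)^2·(s−4)^2, MU_s = 2·(p−3)^3·(s−4).
MRS = (3/2)·(s−4)/(p−3).
At (13, 14): MRS = 1.5.
So at (13, 14) the consumer would give up 1.5 units of s for one more unit of p.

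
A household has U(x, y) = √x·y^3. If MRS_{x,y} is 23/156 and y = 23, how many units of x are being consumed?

x = 26

MU_x = 0.5·x^(-0.5)·y^3 and MU_y = 3·√x·y^2.
MRS = MU_x/MU_y = (1/6)·y/x.
Substitute y = 23: MRS = (23/6)/x. Setting (23/6)/x = 23/156 gives x = (23/6)/(23/156) = 26.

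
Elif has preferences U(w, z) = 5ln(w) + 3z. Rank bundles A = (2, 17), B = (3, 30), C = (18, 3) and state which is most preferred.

Bundle B

Evaluate utility at each bundle:
U(A) = 54.466.
U(B) = 95.493.
U(C) = 23.452.
Highest utility is B, so B ≻ A ≻ C.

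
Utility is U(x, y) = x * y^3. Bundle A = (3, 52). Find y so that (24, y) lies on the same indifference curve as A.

y = 26

U(3, 52) = 421824.
Set U(24, y) = 421824 and solve.
With x = 24: y^3 = 421824/24 = 17576; taking the cube root, y = 26.
Check: U(24, 26) = 421824.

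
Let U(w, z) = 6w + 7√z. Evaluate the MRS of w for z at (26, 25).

MRS = 60/7

MU_w = 6, MU_z = 7/(2√z).
MRS = 6 ÷ (7/(2√z)).
At (26, 25): MRS = 60/7.
That is, one extra unit of w is worth 60/7 units of z at the margin.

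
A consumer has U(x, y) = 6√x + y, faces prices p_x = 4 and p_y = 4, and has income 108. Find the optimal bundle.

x* = 9, y* = 18

MU_x = 6/(2√x), MU_y = 1.
MRS = 6/(2√x) ÷ 1.
Tangency: set MRS = p_x/p_y = 4/4 = 1.
MRS depends only on x: 3/√x = 1 ⇒ √x = 3/1 = 3 ⇒ x* = 9.
From the budget, 4·y = 108 − 4·9 = 72, so y* = 18.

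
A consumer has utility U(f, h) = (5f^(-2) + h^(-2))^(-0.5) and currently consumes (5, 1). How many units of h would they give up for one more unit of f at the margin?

MRS = 1/25

For CES with ρ = -2, MRS = (5/1)·(h/f)^3.
At (5, 1): MRS = 1/25.
The indifference curve has slope −1/25 at this bundle.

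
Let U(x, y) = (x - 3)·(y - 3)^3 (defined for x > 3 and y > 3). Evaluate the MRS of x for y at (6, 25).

MU_x = (y−3)^3, MU_y = 3·(x−3)·(y−3)^2.
MRS = (1/3)·(y−3)/(x−3).
At (6, 25): MRS = 22/9.
The indifference curve has slope −22/9 at this bundle.

MRS = 22/9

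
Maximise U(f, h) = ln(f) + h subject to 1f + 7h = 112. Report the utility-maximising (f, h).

MU_f = 1/f, MU_h = 1.
MRS = 1/f ÷ 1.
Tangency: set MRS = p_f/p_h = 1/7.
MRS depends only on f: 1/f = 1/7 ⇒ f* = 1/(1/7) = 7.
From the budget, 7·h = 112 − 1·7 = 105, so h* = 15.

f* = 7, h* = 15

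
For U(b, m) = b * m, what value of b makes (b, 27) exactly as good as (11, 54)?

b = 22

U(11, 54) = 594.
Set U(b, 27) = 594 and solve.
With m = 27: b = 594/27 = 22.
Check: U(22, 27) = 594.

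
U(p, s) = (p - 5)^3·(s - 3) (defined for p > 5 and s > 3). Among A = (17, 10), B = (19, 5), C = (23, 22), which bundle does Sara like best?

Bundle C

Evaluate utility at each bundle:
U(A) = 12096.
U(B) = 5488.
U(C) = 110808.
Highest utility is C, so C ≻ A ≻ B.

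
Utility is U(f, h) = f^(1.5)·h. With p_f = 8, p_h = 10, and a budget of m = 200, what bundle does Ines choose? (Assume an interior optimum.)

f* = 15, h* = 8

MU_f = 1.5·√f·h and MU_h = f^(1.5).
MRS = MU_f/MU_h = (1.5)·h/f.
Tangency: set MRS = p_f/p_h = 8/10 = 0.8.
So (1.5)·h/f = 0.8, i.e. h = (8/15)·f.
Substitute into the budget 8·f + 10·h = 200: (40/3)·f = 200, so f* = 15.
Then h* = (8/15)·15 = 8.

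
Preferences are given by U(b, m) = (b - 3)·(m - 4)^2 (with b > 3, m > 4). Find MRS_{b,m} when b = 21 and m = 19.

MRS = 5/12

MU_b = (m−4)^2, MU_m = 2·(b−3)·(m−4).
MRS = (1/2)·(m−4)/(b−3).
At (21, 19): MRS = 5/12.
That is, one extra unit of b is worth 5/12 units of m at the margin.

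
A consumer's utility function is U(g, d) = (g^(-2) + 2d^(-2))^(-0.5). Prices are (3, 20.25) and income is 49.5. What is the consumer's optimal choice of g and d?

g* = 3, d* = 2

For CES with ρ = -2, MRS = (1/2)·(d/g)^3.
Tangency: set MRS = p_g/p_d = 3/20.25 = 4/27.
So (d/g)^3 = 8/27; taking the cube root, d/g = 2/3, i.e. d = (2/3)·g.
Substitute into the budget 3·g + 20.25·d = 49.5: 16.5·g = 49.5, so g* = 3 and d* = (2/3)·3 = 2.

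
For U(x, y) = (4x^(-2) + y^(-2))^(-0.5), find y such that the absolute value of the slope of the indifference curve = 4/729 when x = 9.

y = 1

For CES with ρ = -2, MRS = (4/1)·(y/x)^3.
Setting (4/1)·(y/9)^3 = 4/729 gives (y/9)^3 = 1/729, so y/9 = 1/9 and y = 1.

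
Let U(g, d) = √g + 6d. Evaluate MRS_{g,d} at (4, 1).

MU_g = 1/(2√g), MU_d = 6.
MRS = 1/(2√g) ÷ 6.
At (4, 1): MRS = 1/24.
So at (4, 1) the consumer would give up 1/24 units of d for one more unit of g.

MRS = 1/24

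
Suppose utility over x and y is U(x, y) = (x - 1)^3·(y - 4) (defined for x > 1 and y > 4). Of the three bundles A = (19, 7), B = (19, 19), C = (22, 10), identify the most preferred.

Evaluate utility at each bundle:
U(A) = 17496.
U(B) = 87480.
U(C) = 55566.
Highest utility is B, so B ≻ C ≻ A.

Bundle B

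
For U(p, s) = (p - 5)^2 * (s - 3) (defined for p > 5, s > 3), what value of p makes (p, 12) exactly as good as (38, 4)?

p = 16

U(38, 4) = 1089.
Set U(p, 12) = 1089 and solve.
With s = 12: (12 − 3) = 9, so (p − 5)^2 = 1089/9 = 121.
Taking the square root (with p > 5): p − 5 = 11, so p = 16.
Check: U(16, 12) = 1089.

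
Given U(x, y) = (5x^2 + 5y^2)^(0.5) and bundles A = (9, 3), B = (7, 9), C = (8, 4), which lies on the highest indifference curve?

Evaluate utility at each bundle:
U(A) = 21.213.
U(B) = 25.495.
U(C) = 20.000.
Highest utility is B, so B ≻ A ≻ C.

Bundle B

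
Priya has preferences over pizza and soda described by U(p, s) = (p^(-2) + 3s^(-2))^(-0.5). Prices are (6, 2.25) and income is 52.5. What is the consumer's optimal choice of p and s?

For CES with ρ = -2, MRS = (1/3)·(s/p)^3.
Tangency: set MRS = p_p/p_s = 6/2.25 = 8/3.
So (s/p)^3 = 8; taking the cube root, s/p = 2, i.e. s = 2·p.
Substitute into the budget 6·p + 2.25·s = 52.5: 10.5·p = 52.5, so p* = 5 and s* = 2·5 = 10.

p* = 5, s* = 10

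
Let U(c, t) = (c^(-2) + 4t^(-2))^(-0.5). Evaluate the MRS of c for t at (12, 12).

For CES with ρ = -2, MRS = (1/4)·(t/c)^3.
At (12, 12): MRS = 0.25.
The indifference curve has slope −0.25 at this bundle.

MRS = 0.25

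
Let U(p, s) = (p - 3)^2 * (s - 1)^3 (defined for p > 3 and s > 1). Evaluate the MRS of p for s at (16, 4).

MU_p = 2·(p−3)·(s−1)^3, MU_s = 3·(p−3)^2·(s−1)^2.
MRS = (2/3)·(s−1)/(p−3).
At (16, 4): MRS = 2/13.
So at (16, 4) the consumer would give up 2/13 units of s for one more unit of p.

MRS = 2/13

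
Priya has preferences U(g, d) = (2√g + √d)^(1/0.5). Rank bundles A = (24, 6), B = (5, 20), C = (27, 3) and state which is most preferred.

Bundle A

Evaluate utility at each bundle:
U(A) = 150.000.
U(B) = 80.000.
U(C) = 147.000.
Highest utility is A, so A ≻ C ≻ B.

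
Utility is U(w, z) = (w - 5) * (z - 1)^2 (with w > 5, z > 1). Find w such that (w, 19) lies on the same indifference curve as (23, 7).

w = 7

U(23, 7) = 648.
Set U(w, 19) = 648 and solve.
With z = 19: (19 − 1)^2 = 324, so (w − 5) = 648/324 = 2.
So w = 5 + 2 = 7.
Check: U(7, 19) = 648.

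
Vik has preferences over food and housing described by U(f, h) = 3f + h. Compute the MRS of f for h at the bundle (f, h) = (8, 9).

MRS = 3

MU_f = 3, MU_h = 1, so MRS = 3/1 = 3 at every bundle.
At (8, 9): MRS = 3.
So at (8, 9) the consumer would give up 3 units of h for one more unit of f.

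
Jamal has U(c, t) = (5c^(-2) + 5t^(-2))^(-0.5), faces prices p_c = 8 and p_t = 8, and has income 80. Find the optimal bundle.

c* = 5, t* = 5

For CES with ρ = -2, MRS = (t/c)^3.
Tangency: set MRS = p_c/p_t = 8/8 = 1.
So (t/c)^3 = 1; taking the cube root, t/c = 1, i.e. t = c.
Substitute into the budget 8·c + 8·t = 80: 16·c = 80, so c* = 5 and t* = 5.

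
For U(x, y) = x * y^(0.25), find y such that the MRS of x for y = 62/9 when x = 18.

y = 31

MU_x = y^(0.25) and MU_y = 0.25·x·y^(-0.75).
MRS = MU_x/MU_y = (4)·y/x.
Substitute x = 18: MRS = y/4.5. Setting y/4.5 = 62/9 gives y = (62/9)·4.5 = 31.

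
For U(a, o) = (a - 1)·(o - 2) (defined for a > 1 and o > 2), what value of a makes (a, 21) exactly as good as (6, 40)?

a = 11

U(6, 40) = 190.
Set U(a, 21) = 190 and solve.
With o = 21: (21 − 2) = 19, so (a − 1) = 190/19 = 10.
So a = 1 + 10 = 11.
Check: U(11, 21) = 190.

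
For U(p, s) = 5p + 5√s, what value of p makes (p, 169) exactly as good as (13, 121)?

p = 11

U(13, 121) = 120.
Set U(p, 169) = 120 and solve.
With s = 169: √169 = 13, so 5p = 120 − 5·13 = 55 and p = 11.
Check: U(11, 169) = 120.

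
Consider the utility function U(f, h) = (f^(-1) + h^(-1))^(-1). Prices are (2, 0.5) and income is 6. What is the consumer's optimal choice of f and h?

For CES with ρ = -1, MRS = (h/f)^2.
Tangency: set MRS = p_f/p_h = 2/0.5 = 4.
So (h/f)^2 = 4; taking the square root, h/f = 2, i.e. h = 2·f.
Substitute into the budget 2·f + 0.5·h = 6: 3·f = 6, so f* = 2 and h* = 2·2 = 4.

f* = 2, h* = 4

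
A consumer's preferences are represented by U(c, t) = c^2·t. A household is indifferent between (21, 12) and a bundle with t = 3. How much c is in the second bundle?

c = 42

U(21, 12) = 5292.
Set U(c, 3) = 5292 and solve.
With t = 3: c^2 = 5292/3 = 1764; taking the square root, c = 42.
Check: U(42, 3) = 5292.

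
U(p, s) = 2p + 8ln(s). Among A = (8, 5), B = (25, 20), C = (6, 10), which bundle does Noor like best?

Bundle B

Evaluate utility at each bundle:
U(A) = 28.876.
U(B) = 73.966.
U(C) = 30.421.
Highest utility is B, so B ≻ C ≻ A.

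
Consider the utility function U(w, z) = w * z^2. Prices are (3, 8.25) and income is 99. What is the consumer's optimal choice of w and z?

MU_w = z^2 and MU_z = 2·w·z.
MRS = MU_w/MU_z = (1/2)·z/w.
Tangency: set MRS = p_w/p_z = 3/8.25 = 4/11.
So (1/2)·z/w = 4/11, i.e. z = (8/11)·w.
Substitute into the budget 3·w + 8.25·z = 99: 9·w = 99, so w* = 11.
Then z* = (8/11)·11 = 8.

w* = 11, z* = 8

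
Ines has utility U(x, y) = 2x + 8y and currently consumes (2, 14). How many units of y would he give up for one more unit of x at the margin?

MU_x = 2, MU_y = 8, so MRS = 2/8 = 0.25 at every bundle.
At (2, 14): MRS = 0.25.
That is, one extra unit of x is worth 0.25 units of y at the margin.

MRS = 0.25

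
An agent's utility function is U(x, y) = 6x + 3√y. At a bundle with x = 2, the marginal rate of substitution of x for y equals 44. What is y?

MU_x = 6, MU_y = 3/(2√y).
MRS = 6 ÷ (3/(2√y)).
MRS depends only on y: 4·√y = 44 ⇒ √y = 44/4 = 11 ⇒ y = 121.

y = 121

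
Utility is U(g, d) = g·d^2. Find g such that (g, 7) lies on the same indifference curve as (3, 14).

g = 12

U(3, 14) = 588.
Set U(g, 7) = 588 and solve.
With d = 7: 7^2 = 49, so g = 588/49 = 12.
Check: U(12, 7) = 588.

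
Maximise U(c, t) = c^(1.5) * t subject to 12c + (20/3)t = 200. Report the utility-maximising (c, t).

MU_c = 1.5·√c·t and MU_t = c^(1.5).
MRS = MU_c/MU_t = (1.5)·t/c.
Tangency: set MRS = p_c/p_t = 12/(20/3) = 1.8.
So (1.5)·t/c = 1.8, i.e. t = 1.2·c.
Substitute into the budget 12·c + (20/3)·t = 200: 20·c = 200, so c* = 10.
Then t* = 1.2·10 = 12.

c* = 10, t* = 12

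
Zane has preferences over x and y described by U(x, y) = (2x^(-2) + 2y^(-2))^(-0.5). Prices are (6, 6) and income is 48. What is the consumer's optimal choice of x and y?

For CES with ρ = -2, MRS = (y/x)^3.
Tangency: set MRS = p_x/p_y = 6/6 = 1.
So (y/x)^3 = 1; taking the cube root, y/x = 1, i.e. y = x.
Substitute into the budget 6·x + 6·y = 48: 12·x = 48, so x* = 4 and y* = 4.

x* = 4, y* = 4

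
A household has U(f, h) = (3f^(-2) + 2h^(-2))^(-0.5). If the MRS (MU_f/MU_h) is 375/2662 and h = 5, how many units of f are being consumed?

For CES with ρ = -2, MRS = (3/2)·(h/f)^3.
Setting (3/2)·(5/f)^3 = 375/2662 gives (5/f)^3 = 125/1331, so 5/f = 5/11 and f = 11.

f = 11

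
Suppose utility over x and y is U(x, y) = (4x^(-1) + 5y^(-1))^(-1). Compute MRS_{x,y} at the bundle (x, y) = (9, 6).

For CES with ρ = -1, MRS = (4/5)·(y/x)^2.
At (9, 6): MRS = 16/45.
The indifference curve has slope −16/45 at this bundle.

MRS = 16/45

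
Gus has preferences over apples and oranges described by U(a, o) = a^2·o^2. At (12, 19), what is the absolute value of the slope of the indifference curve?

MU_a = 2·a·o^2 and MU_o = 2·a^2·o.
MRS = MU_a/MU_o = o/a.
At (12, 19): MRS = 19/12.
That is, one extra unit of a is worth 19/12 units of o at the margin.

MRS = 19/12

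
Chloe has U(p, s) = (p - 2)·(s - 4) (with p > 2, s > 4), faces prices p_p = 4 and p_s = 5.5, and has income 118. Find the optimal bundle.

p* = 13, s* = 12

MU_p = (s−4), MU_s = (p−2).
MRS = (s−4)/(p−2).
Tangency: set MRS = p_p/p_s = 4/5.5 = 8/11.
So (s − 4)/(p − 2) = 8/11, i.e. (s − 4) = (8/11)·(p − 2).
Rewrite the budget in excess-of-subsistence terms: 4·(p − 2) + 5.5·(s − 4) = 118 − 4·2 − 5.5·4 = 88.
Substituting, 8·(p − 2) = 88, so p − 2 = 11 and p* = 13.
Then s − 4 = (8/11)·11 = 8, so s* = 12.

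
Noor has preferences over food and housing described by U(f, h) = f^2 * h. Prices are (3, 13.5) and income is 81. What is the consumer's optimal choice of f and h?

MU_f = 2·f·h and MU_h = f^2.
MRS = MU_f/MU_h = (2/1)·h/f.
Tangency: set MRS = p_f/p_h = 3/13.5 = 2/9.
So (2/1)·h/f = 2/9, i.e. h = (1/9)·f.
Substitute into the budget 3·f + 13.5·h = 81: 4.5·f = 81, so f* = 18.
Then h* = (1/9)·18 = 2.

f* = 18, h* = 2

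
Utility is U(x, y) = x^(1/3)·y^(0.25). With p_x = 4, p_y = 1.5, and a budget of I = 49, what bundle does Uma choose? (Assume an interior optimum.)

x* = 7, y* = 14

MU_x = 1/3·x^(-2/3)·y^(0.25) and MU_y = 0.25·x^(1/3)·y^(-0.75).
MRS = MU_x/MU_y = (4/3)·y/x.
Tangency: set MRS = p_x/p_y = 4/1.5 = 8/3.
So (4/3)·y/x = 8/3, i.e. y = 2·x.
Substitute into the budget 4·x + 1.5·y = 49: 7·x = 49, so x* = 7.
Then y* = 2·7 = 14.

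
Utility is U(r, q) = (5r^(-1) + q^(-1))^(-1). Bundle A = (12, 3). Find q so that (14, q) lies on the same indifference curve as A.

U depends on (r, q) only through S = 5r^(-1) + q^(-1), so equal utility means equal S. At (12, 3): S = 0.75.
With r = 14: 5·14^(-1) = 5/14, so q^(-1) = 0.75 − 5/14 = 11/28.
Hence q = 1/(11/28) = 28/11.
Check: U(14, 28/11) = 1.3333.

q = 28/11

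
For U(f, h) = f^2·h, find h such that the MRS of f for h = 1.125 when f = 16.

MU_f = 2·f·h and MU_h = f^2.
MRS = MU_f/MU_h = (2/1)·h/f.
Substitute f = 16: MRS = h/8. Setting h/8 = 1.125 gives h = 1.125·8 = 9.

h = 9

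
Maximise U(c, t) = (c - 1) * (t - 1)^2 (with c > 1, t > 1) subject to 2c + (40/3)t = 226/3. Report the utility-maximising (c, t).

MU_c = (t−1)^2, MU_t = 2·(c−1)·(t−1).
MRS = (1/2)·(t−1)/(c−1).
Tangency: set MRS = p_c/p_t = 2/(40/3) = 0.15.
So (1/2)·(t − 1)/(c − 1) = 0.15, i.e. (t − 1) = 0.3·(c − 1).
Rewrite the budget in excess-of-subsistence terms: 2·(c − 1) + (40/3)·(t − 1) = 226/3 − 2·1 − (40/3)·1 = 60.
Substituting, 6·(c − 1) = 60, so c − 1 = 10 and c* = 11.
Then t − 1 = 0.3·10 = 3, so t* = 4.

c* = 11, t* = 4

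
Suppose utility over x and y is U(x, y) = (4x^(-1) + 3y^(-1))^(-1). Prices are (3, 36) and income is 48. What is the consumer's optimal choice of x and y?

x* = 4, y* = 1

For CES with ρ = -1, MRS = (4/3)·(y/x)^2.
Tangency: set MRS = p_x/p_y = 3/36 = 1/12.
So (y/x)^2 = 1/16; taking the square root, y/x = 0.25, i.e. y = 0.25·x.
Substitute into the budget 3·x + 36·y = 48: 12·x = 48, so x* = 4 and y* = 0.25·4 = 1.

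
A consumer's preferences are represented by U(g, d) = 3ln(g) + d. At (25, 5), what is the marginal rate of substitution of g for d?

MU_g = 3/g, MU_d = 1.
MRS = 3/g ÷ 1.
At (25, 5): MRS = 3/25.
That is, one extra unit of g is worth 3/25 units of d at the margin.

MRS = 3/25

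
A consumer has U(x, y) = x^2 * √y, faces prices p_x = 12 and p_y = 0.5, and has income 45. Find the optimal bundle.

MU_x = 2·x·√y and MU_y = 0.5·x^2·y^(-0.5).
MRS = MU_x/MU_y = (4)·y/x.
Tangency: set MRS = p_x/p_y = 12/0.5 = 24.
So (4)·y/x = 24, i.e. y = 6·x.
Substitute into the budget 12·x + 0.5·y = 45: 15·x = 45, so x* = 3.
Then y* = 6·3 = 18.

x* = 3, y* = 18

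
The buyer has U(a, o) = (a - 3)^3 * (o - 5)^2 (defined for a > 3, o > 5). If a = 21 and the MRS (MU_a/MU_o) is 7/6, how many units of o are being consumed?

o = 19

MU_a = 3·(a−3)^2·(o−5)^2, MU_o = 2·(a−3)^3·(o−5).
MRS = (3/2)·(o−5)/(a−3).
Substitute a = 21: MRS = (o − 5)/12. Setting this equal to 7/6 gives o − 5 = (7/6)·12 = 14, so o = 19.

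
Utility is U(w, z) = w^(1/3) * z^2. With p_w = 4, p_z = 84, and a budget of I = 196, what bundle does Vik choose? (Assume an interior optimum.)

w* = 7, z* = 2

MU_w = 1/3·w^(-2/3)·z^2 and MU_z = 2·w^(1/3)·z.
MRS = MU_w/MU_z = (1/6)·z/w.
Tangency: set MRS = p_w/p_z = 4/84 = 1/21.
So (1/6)·z/w = 1/21, i.e. z = (2/7)·w.
Substitute into the budget 4·w + 84·z = 196: 28·w = 196, so w* = 7.
Then z* = (2/7)·7 = 2.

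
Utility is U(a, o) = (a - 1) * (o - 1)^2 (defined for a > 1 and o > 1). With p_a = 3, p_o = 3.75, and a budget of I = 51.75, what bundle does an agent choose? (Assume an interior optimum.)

MU_a = (o−1)^2, MU_o = 2·(a−1)·(o−1).
MRS = (1/2)·(o−1)/(a−1).
Tangency: set MRS = p_a/p_o = 3/3.75 = 0.8.
So (1/2)·(o − 1)/(a − 1) = 0.8, i.e. (o − 1) = 1.6·(a − 1).
Rewrite the budget in excess-of-subsistence terms: 3·(a − 1) + 3.75·(o − 1) = 51.75 − 3·1 − 3.75·1 = 45.
Substituting, 9·(a − 1) = 45, so a − 1 = 5 and a* = 6.
Then o − 1 = 1.6·5 = 8, so o* = 9.

a* = 6, o* = 9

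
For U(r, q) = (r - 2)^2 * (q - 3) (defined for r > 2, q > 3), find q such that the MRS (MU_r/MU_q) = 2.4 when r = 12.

MU_r = 2·(r−2)·(q−3), MU_q = (r−2)^2.
MRS = (2/1)·(q−3)/(r−2).
Substitute r = 12: MRS = (q − 3)/5. Setting this equal to 2.4 gives q − 3 = 2.4·5 = 12, so q = 15.

q = 15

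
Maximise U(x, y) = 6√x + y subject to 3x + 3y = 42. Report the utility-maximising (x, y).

MU_x = 6/(2√x), MU_y = 1.
MRS = 6/(2√x) ÷ 1.
Tangency: set MRS = p_x/p_y = 3/3 = 1.
MRS depends only on x: 3/√x = 1 ⇒ √x = 3/1 = 3 ⇒ x* = 9.
From the budget, 3·y = 42 − 3·9 = 15, so y* = 5.

x* = 9, y* = 5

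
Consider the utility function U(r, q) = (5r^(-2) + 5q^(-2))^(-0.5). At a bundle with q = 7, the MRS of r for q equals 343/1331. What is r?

For CES with ρ = -2, MRS = (q/r)^3.
Setting (7/r)^3 = 343/1331 gives 7/r = 7/11 and r = 11.

r = 11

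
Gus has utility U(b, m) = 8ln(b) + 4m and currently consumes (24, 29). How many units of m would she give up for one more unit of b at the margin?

MU_b = 8/b, MU_m = 4.
MRS = 8/b ÷ 4.
At (24, 29): MRS = 1/12.
The indifference curve has slope −1/12 at this bundle.

MRS = 1/12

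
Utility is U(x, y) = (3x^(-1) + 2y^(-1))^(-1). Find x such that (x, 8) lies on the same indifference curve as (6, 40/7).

U depends on (x, y) only through S = 3x^(-1) + 2y^(-1), so equal utility means equal S. At (6, 40/7): S = 0.85.
With y = 8: 2·8^(-1) = 0.25, so 3x^(-1) = 0.85 − 0.25 = 0.6, i.e. x^(-1) = 0.2.
Hence x = 1/0.2 = 5.
Check: U(5, 8) = 1.1765.

x = 5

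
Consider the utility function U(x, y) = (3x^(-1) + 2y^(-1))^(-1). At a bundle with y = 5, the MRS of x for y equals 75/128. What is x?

x = 8

For CES with ρ = -1, MRS = (3/2)·(y/x)^2.
Setting (3/2)·(5/x)^2 = 75/128 gives (5/x)^2 = 25/64, so 5/x = 0.625 and x = 8.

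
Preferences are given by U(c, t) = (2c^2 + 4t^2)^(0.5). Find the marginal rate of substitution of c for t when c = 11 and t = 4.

For CES with ρ = 2, MRS = (2/4)·(t/c)^(-1).
At (11, 4): MRS = 1.375.
The indifference curve has slope −1.375 at this bundle.

MRS = 1.375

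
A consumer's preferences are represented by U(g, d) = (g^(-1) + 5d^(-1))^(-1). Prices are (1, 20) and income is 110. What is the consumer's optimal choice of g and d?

For CES with ρ = -1, MRS = (1/5)·(d/g)^2.
Tangency: set MRS = p_g/p_d = 1/20 = 0.05.
So (d/g)^2 = 0.25; taking the square root, d/g = 0.5, i.e. d = 0.5·g.
Substitute into the budget 1·g + 20·d = 110: 11·g = 110, so g* = 10 and d* = 0.5·10 = 5.

g* = 10, d* = 5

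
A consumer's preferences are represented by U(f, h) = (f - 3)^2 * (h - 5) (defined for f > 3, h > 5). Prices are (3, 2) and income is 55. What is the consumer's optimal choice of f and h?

MU_f = 2·(f−3)·(h−5), MU_h = (f−3)^2.
MRS = (2/1)·(h−5)/(f−3).
Tangency: set MRS = p_f/p_h = 3/2 = 1.5.
So (2/1)·(h − 5)/(f − 3) = 1.5, i.e. (h − 5) = 0.75·(f − 3).
Rewrite the budget in excess-of-subsistence terms: 3·(f − 3) + 2·(h − 5) = 55 − 3·3 − 2·5 = 36.
Substituting, 4.5·(f − 3) = 36, so f − 3 = 8 and f* = 11.
Then h − 5 = 0.75·8 = 6, so h* = 11.

f* = 11, h* = 11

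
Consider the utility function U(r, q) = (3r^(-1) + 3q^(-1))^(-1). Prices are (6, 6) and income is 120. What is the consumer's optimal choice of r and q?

r* = 10, q* = 10

For CES with ρ = -1, MRS = (q/r)^2.
Tangency: set MRS = p_r/p_q = 6/6 = 1.
So (q/r)^2 = 1; taking the square root, q/r = 1, i.e. q = r.
Substitute into the budget 6·r + 6·q = 120: 12·r = 120, so r* = 10 and q* = 10.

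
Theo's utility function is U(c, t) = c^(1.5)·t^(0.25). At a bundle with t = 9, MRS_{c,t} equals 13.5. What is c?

MU_c = 1.5·√c·t^(0.25) and MU_t = 0.25·c^(1.5)·t^(-0.75).
MRS = MU_c/MU_t = (6)·t/c.
Substitute t = 9: MRS = 54/c. Setting 54/c = 13.5 gives c = 54/13.5 = 4.

c = 4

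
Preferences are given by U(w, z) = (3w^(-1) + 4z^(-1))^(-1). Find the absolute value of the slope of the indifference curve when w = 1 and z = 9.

MRS = 60.75

For CES with ρ = -1, MRS = (3/4)·(z/w)^2.
At (1, 9): MRS = 60.75.
So at (1, 9) the consumer would give up 60.75 units of z for one more unit of w.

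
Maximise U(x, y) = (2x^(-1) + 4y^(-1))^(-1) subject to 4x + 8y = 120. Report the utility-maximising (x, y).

For CES with ρ = -1, MRS = (2/4)·(y/x)^2.
Tangency: set MRS = p_x/p_y = 4/8 = 0.5.
So (y/x)^2 = 1; taking the square root, y/x = 1, i.e. y = x.
Substitute into the budget 4·x + 8·y = 120: 12·x = 120, so x* = 10 and y* = 10.

x* = 10, y* = 10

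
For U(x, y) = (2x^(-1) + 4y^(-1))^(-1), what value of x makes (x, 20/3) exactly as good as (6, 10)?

U depends on (x, y) only through S = 2x^(-1) + 4y^(-1), so equal utility means equal S. At (6, 10): S = 11/15.
With y = 20/3: 4·(20/3)^(-1) = 0.6, so 2x^(-1) = 11/15 − 0.6 = 2/15, i.e. x^(-1) = 1/15.
Hence x = 1/(1/15) = 15.
Check: U(15, 20/3) = 1.3636.

x = 15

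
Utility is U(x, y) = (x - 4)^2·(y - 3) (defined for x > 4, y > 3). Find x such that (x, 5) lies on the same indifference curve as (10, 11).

U(10, 11) = 288.
Set U(x, 5) = 288 and solve.
With y = 5: (5 − 3) = 2, so (x − 4)^2 = 288/2 = 144.
Taking the square root (with x > 4): x − 4 = 12, so x = 16.
Check: U(16, 5) = 288.

x = 16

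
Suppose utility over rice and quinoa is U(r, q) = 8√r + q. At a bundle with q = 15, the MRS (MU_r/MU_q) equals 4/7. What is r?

MU_r = 8/(2√r), MU_q = 1.
MRS = 8/(2√r) ÷ 1.
MRS depends only on r: 4/√r = 4/7 ⇒ √r = 4/(4/7) = 7 ⇒ r = 49.

r = 49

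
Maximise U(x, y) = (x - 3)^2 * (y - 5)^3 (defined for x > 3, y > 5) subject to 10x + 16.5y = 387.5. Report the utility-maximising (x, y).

MU_x = 2·(x−3)·(y−5)^3, MU_y = 3·(x−3)^2·(y−5)^2.
MRS = (2/3)·(y−5)/(x−3).
Tangency: set MRS = p_x/p_y = 10/16.5 = 20/33.
So (2/3)·(y − 5)/(x − 3) = 20/33, i.e. (y − 5) = (10/11)·(x − 3).
Rewrite the budget in excess-of-subsistence terms: 10·(x − 3) + 16.5·(y − 5) = 387.5 − 10·3 − 16.5·5 = 275.
Substituting, 25·(x − 3) = 275, so x − 3 = 11 and x* = 14.
Then y − 5 = (10/11)·11 = 10, so y* = 15.

x* = 14, y* = 15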